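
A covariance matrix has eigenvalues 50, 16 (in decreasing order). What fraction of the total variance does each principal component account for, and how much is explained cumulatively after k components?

Step 1 — total variance = trace(Sigma) = Σ λ_i = 50 + 16 = 66.

Step 2 — fraction explained by component i = λ_i / Σ λ:
  PC1: 50/66 = 0.7576
  PC2: 16/66 = 0.2424

Step 3 — cumulative fraction after k components = (λ_1 + ... + λ_k) / Σ λ:
  k = 1: 50/66 = 0.7576
  k = 2: (50 + 16)/66 = 66/66 = 1

Summary (fraction, with percent):

explained: PC1 0.7576 (75.76%), PC2 0.2424 (24.24%);  cumulative: 0.7576, 1


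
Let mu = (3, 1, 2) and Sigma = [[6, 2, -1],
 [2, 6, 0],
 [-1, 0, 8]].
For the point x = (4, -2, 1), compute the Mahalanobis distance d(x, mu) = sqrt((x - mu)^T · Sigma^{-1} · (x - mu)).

Step 1 — centre the observation: (x - mu) = (1, -3, -1).

Step 2 — invert Sigma (cofactor / det for 3×3, or solve directly):
  Sigma^{-1} = [[0.192, -0.064, 0.024],
 [-0.064, 0.188, -0.008],
 [0.024, -0.008, 0.128]].

Step 3 — form the quadratic (x - mu)^T · Sigma^{-1} · (x - mu):
  Sigma^{-1} · (x - mu) = (0.36, -0.62, -0.08).
  (x - mu)^T · [Sigma^{-1} · (x - mu)] = (1)·(0.36) + (-3)·(-0.62) + (-1)·(-0.08) = 2.3.

Step 4 — take square root: d = √(2.3) ≈ 1.5166.

d(x, mu) = √(2.3) ≈ 1.5166


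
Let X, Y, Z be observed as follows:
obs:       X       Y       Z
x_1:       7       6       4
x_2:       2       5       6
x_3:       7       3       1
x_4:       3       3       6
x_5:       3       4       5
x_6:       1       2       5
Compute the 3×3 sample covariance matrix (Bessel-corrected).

Step 1 — column means:
  mean(X) = (7 + 2 + 7 + 3 + 3 + 1) / 6 = 23/6 = 3.8333
  mean(Y) = (6 + 5 + 3 + 3 + 4 + 2) / 6 = 23/6 = 3.8333
  mean(Z) = (4 + 6 + 1 + 6 + 5 + 5) / 6 = 27/6 = 4.5

Step 2 — sample covariance S[i,j] = (1/(n-1)) · Σ_k (x_{k,i} - mean_i) · (x_{k,j} - mean_j), with n-1 = 5.
  S[X,X] = ((3.1667)·(3.1667) + (-1.8333)·(-1.8333) + (3.1667)·(3.1667) + (-0.8333)·(-0.8333) + (-0.8333)·(-0.8333) + (-2.8333)·(-2.8333)) / 5 = 32.8333/5 = 6.5667
  S[X,Y] = ((3.1667)·(2.1667) + (-1.8333)·(1.1667) + (3.1667)·(-0.8333) + (-0.8333)·(-0.8333) + (-0.8333)·(0.1667) + (-2.8333)·(-1.8333)) / 5 = 7.8333/5 = 1.5667
  S[X,Z] = ((3.1667)·(-0.5) + (-1.8333)·(1.5) + (3.1667)·(-3.5) + (-0.8333)·(1.5) + (-0.8333)·(0.5) + (-2.8333)·(0.5)) / 5 = -18.5/5 = -3.7
  S[Y,Y] = ((2.1667)·(2.1667) + (1.1667)·(1.1667) + (-0.8333)·(-0.8333) + (-0.8333)·(-0.8333) + (0.1667)·(0.1667) + (-1.8333)·(-1.8333)) / 5 = 10.8333/5 = 2.1667
  S[Y,Z] = ((2.1667)·(-0.5) + (1.1667)·(1.5) + (-0.8333)·(-3.5) + (-0.8333)·(1.5) + (0.1667)·(0.5) + (-1.8333)·(0.5)) / 5 = 1.5/5 = 0.3
  S[Z,Z] = ((-0.5)·(-0.5) + (1.5)·(1.5) + (-3.5)·(-3.5) + (1.5)·(1.5) + (0.5)·(0.5) + (0.5)·(0.5)) / 5 = 17.5/5 = 3.5

S is symmetric (S[j,i] = S[i,j]). Assembling:

S = [[6.5667, 1.5667, -3.7],
 [1.5667, 2.1667, 0.3],
 [-3.7, 0.3, 3.5]]


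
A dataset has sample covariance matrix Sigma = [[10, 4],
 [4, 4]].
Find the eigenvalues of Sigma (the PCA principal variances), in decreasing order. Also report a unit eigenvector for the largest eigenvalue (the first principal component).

Step 1 — characteristic polynomial of 2×2 Sigma:
  det(Sigma - λI) = λ² - trace · λ + det = 0.
  trace = 10 + 4 = 14, det = 10·4 - (4)² = 24.
Step 2 — discriminant:
  Δ = trace² - 4·det = 196 - 96 = 100.
Step 3 — eigenvalues:
  λ = (trace ± √Δ)/2 = (14 ± 10)/2,
  λ_1 = 12,  λ_2 = 2.

Step 4 — unit eigenvector for λ_1: solve (Sigma - λ_1 I)v = 0. First row:
  (10 - 12)·v_x + (4)·v_y = 0, i.e. (-2)·v_x + (4)·v_y = 0,
  so v ∝ (b, λ_1 - a) = (4, 2) = u.
  ||u|| = √((4)² + (2)²) = √(20) ≈ 4.4721,
  v_1 = u/||u|| ≈ (0.8944, 0.4472) (||v_1|| = 1).

λ_1 = 12,  λ_2 = 2;  v_1 ≈ (0.8944, 0.4472)


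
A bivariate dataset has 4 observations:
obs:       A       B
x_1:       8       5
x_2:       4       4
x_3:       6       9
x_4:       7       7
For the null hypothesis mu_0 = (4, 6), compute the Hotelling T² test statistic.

Step 1 — sample mean vector:
  mean(A) = (8 + 4 + 6 + 7) / 4 = 25/4 = 6.25
  mean(B) = (5 + 4 + 9 + 7) / 4 = 25/4 = 6.25
  x̄ = (6.25, 6.25),  deviation x̄ - mu_0 = (6.25, 6.25) - (4, 6) = (2.25, 0.25).

Step 2 — sample covariance matrix, S[i,j] = (1/(n-1)) · Σ_k (x_{k,i} - mean_i) · (x_{k,j} - mean_j), divisor n-1 = 3:
  S[A,A] = ((1.75)·(1.75) + (-2.25)·(-2.25) + (-0.25)·(-0.25) + (0.75)·(0.75)) / 3 = 8.75/3 = 2.9167
  S[A,B] = ((1.75)·(-1.25) + (-2.25)·(-2.25) + (-0.25)·(2.75) + (0.75)·(0.75)) / 3 = 2.75/3 = 0.9167
  S[B,B] = ((-1.25)·(-1.25) + (-2.25)·(-2.25) + (2.75)·(2.75) + (0.75)·(0.75)) / 3 = 14.75/3 = 4.9167
  S = [[2.9167, 0.9167],
 [0.9167, 4.9167]].

Step 3 — invert S. det(S) = 2.9167·4.9167 - (0.9167)² = 13.5.
  S^{-1} = (1/det) · [[d, -b], [-b, a]] = [[0.3642, -0.0679],
 [-0.0679, 0.216]].

Step 4 — quadratic form (x̄ - mu_0)^T · S^{-1} · (x̄ - mu_0):
  S^{-1} · (x̄ - mu_0) = (0.8025, -0.0988),
  (x̄ - mu_0)^T · [...] = (2.25)·(0.8025) + (0.25)·(-0.0988) = 1.7809.

Step 5 — scale by n: T² = 4 · 1.7809 = 7.1235.

T² ≈ 7.1235


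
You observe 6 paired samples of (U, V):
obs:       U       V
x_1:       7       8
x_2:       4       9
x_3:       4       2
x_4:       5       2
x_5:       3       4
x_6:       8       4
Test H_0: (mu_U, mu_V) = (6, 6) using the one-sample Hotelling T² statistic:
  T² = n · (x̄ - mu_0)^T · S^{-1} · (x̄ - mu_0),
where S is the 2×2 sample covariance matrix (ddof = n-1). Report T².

Step 1 — sample mean vector:
  mean(U) = (7 + 4 + 4 + 5 + 3 + 8) / 6 = 31/6 = 5.1667
  mean(V) = (8 + 9 + 2 + 2 + 4 + 4) / 6 = 29/6 = 4.8333
  x̄ = (5.1667, 4.8333),  deviation x̄ - mu_0 = (5.1667, 4.8333) - (6, 6) = (-0.8333, -1.1667).

Step 2 — sample covariance matrix, S[i,j] = (1/(n-1)) · Σ_k (x_{k,i} - mean_i) · (x_{k,j} - mean_j), divisor n-1 = 5:
  S[U,U] = ((1.8333)·(1.8333) + (-1.1667)·(-1.1667) + (-1.1667)·(-1.1667) + (-0.1667)·(-0.1667) + (-2.1667)·(-2.1667) + (2.8333)·(2.8333)) / 5 = 18.8333/5 = 3.7667
  S[U,V] = ((1.8333)·(3.1667) + (-1.1667)·(4.1667) + (-1.1667)·(-2.8333) + (-0.1667)·(-2.8333) + (-2.1667)·(-0.8333) + (2.8333)·(-0.8333)) / 5 = 4.1667/5 = 0.8333
  S[V,V] = ((3.1667)·(3.1667) + (4.1667)·(4.1667) + (-2.8333)·(-2.8333) + (-2.8333)·(-2.8333) + (-0.8333)·(-0.8333) + (-0.8333)·(-0.8333)) / 5 = 44.8333/5 = 8.9667
  S = [[3.7667, 0.8333],
 [0.8333, 8.9667]].

Step 3 — invert S. det(S) = 3.7667·8.9667 - (0.8333)² = 33.08.
  S^{-1} = (1/det) · [[d, -b], [-b, a]] = [[0.2711, -0.0252],
 [-0.0252, 0.1139]].

Step 4 — quadratic form (x̄ - mu_0)^T · S^{-1} · (x̄ - mu_0):
  S^{-1} · (x̄ - mu_0) = (-0.1965, -0.1119),
  (x̄ - mu_0)^T · [...] = (-0.8333)·(-0.1965) + (-1.1667)·(-0.1119) = 0.2942.

Step 5 — scale by n: T² = 6 · 0.2942 = 1.7654.

T² ≈ 1.7654


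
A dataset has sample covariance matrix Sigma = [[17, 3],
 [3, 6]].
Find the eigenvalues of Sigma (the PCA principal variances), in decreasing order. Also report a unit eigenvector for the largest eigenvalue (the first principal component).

Step 1 — characteristic polynomial of 2×2 Sigma:
  det(Sigma - λI) = λ² - trace · λ + det = 0.
  trace = 17 + 6 = 23, det = 17·6 - (3)² = 93.
Step 2 — discriminant:
  Δ = trace² - 4·det = 529 - 372 = 157.
Step 3 — eigenvalues:
  λ = (trace ± √Δ)/2 = (23 ± 12.53)/2,
  λ_1 = 17.765,  λ_2 = 5.235.

Step 4 — unit eigenvector for λ_1: solve (Sigma - λ_1 I)v = 0. First row:
  (17 - 17.765)·v_x + (3)·v_y = 0, i.e. (-0.765)·v_x + (3)·v_y = 0,
  so v ∝ (b, λ_1 - a) = (3, 0.765) = u.
  ||u|| = √((3)² + (0.765)²) = √(9.5852) ≈ 3.096,
  v_1 = u/||u|| ≈ (0.969, 0.2471) (||v_1|| = 1).

λ_1 = 17.765,  λ_2 = 5.235;  v_1 ≈ (0.969, 0.2471)


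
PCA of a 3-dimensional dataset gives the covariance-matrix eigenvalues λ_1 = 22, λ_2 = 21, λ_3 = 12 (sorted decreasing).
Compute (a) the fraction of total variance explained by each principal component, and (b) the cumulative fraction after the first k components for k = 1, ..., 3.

Step 1 — total variance = trace(Sigma) = Σ λ_i = 22 + 21 + 12 = 55.

Step 2 — fraction explained by component i = λ_i / Σ λ:
  PC1: 22/55 = 0.4
  PC2: 21/55 = 0.3818
  PC3: 12/55 = 0.2182

Step 3 — cumulative fraction after k components = (λ_1 + ... + λ_k) / Σ λ:
  k = 1: 22/55 = 0.4
  k = 2: (22 + 21)/55 = 43/55 = 0.7818
  k = 3: (22 + 21 + 12)/55 = 55/55 = 1

Summary (fraction, with percent):

explained: PC1 0.4 (40%), PC2 0.3818 (38.18%), PC3 0.2182 (21.82%);  cumulative: 0.4, 0.7818, 1


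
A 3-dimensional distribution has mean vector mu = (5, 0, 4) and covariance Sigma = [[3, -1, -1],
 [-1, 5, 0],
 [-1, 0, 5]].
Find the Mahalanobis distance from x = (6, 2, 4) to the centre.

Step 1 — centre the observation: (x - mu) = (1, 2, 0).

Step 2 — invert Sigma (cofactor / det for 3×3, or solve directly):
  Sigma^{-1} = [[0.3846, 0.0769, 0.0769],
 [0.0769, 0.2154, 0.0154],
 [0.0769, 0.0154, 0.2154]].

Step 3 — form the quadratic (x - mu)^T · Sigma^{-1} · (x - mu):
  Sigma^{-1} · (x - mu) = (0.5385, 0.5077, 0.1077).
  (x - mu)^T · [Sigma^{-1} · (x - mu)] = (1)·(0.5385) + (2)·(0.5077) + (0)·(0.1077) = 1.5538.

Step 4 — take square root: d = √(1.5538) ≈ 1.2465.

d(x, mu) = √(1.5538) ≈ 1.2465


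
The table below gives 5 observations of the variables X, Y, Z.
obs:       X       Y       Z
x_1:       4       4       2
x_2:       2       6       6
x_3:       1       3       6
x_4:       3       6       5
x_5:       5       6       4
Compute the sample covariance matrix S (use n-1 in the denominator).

Step 1 — column means:
  mean(X) = (4 + 2 + 1 + 3 + 5) / 5 = 15/5 = 3
  mean(Y) = (4 + 6 + 3 + 6 + 6) / 5 = 25/5 = 5
  mean(Z) = (2 + 6 + 6 + 5 + 4) / 5 = 23/5 = 4.6

Step 2 — sample covariance S[i,j] = (1/(n-1)) · Σ_k (x_{k,i} - mean_i) · (x_{k,j} - mean_j), with n-1 = 4.
  S[X,X] = ((1)·(1) + (-1)·(-1) + (-2)·(-2) + (0)·(0) + (2)·(2)) / 4 = 10/4 = 2.5
  S[X,Y] = ((1)·(-1) + (-1)·(1) + (-2)·(-2) + (0)·(1) + (2)·(1)) / 4 = 4/4 = 1
  S[X,Z] = ((1)·(-2.6) + (-1)·(1.4) + (-2)·(1.4) + (0)·(0.4) + (2)·(-0.6)) / 4 = -8/4 = -2
  S[Y,Y] = ((-1)·(-1) + (1)·(1) + (-2)·(-2) + (1)·(1) + (1)·(1)) / 4 = 8/4 = 2
  S[Y,Z] = ((-1)·(-2.6) + (1)·(1.4) + (-2)·(1.4) + (1)·(0.4) + (1)·(-0.6)) / 4 = 1/4 = 0.25
  S[Z,Z] = ((-2.6)·(-2.6) + (1.4)·(1.4) + (1.4)·(1.4) + (0.4)·(0.4) + (-0.6)·(-0.6)) / 4 = 11.2/4 = 2.8

S is symmetric (S[j,i] = S[i,j]). Assembling:

S = [[2.5, 1, -2],
 [1, 2, 0.25],
 [-2, 0.25, 2.8]]


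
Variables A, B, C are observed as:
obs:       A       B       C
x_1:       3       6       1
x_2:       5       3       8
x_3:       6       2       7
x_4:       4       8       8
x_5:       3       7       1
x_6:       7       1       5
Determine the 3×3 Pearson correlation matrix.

Step 1 — column means:
  mean(A) = (3 + 5 + 6 + 4 + 3 + 7) / 6 = 28/6 = 4.6667
  mean(B) = (6 + 3 + 2 + 8 + 7 + 1) / 6 = 27/6 = 4.5
  mean(C) = (1 + 8 + 7 + 8 + 1 + 5) / 6 = 30/6 = 5

Step 2 — sample variances and covariances s[i,j] = (1/(n-1)) · Σ_k (x_{k,i} - mean_i) · (x_{k,j} - mean_j), with n-1 = 5:
  s[A,A] = ((-1.6667)·(-1.6667) + (0.3333)·(0.3333) + (1.3333)·(1.3333) + (-0.6667)·(-0.6667) + (-1.6667)·(-1.6667) + (2.3333)·(2.3333)) / 5 = 13.3333/5 = 2.6667
  s[A,B] = ((-1.6667)·(1.5) + (0.3333)·(-1.5) + (1.3333)·(-2.5) + (-0.6667)·(3.5) + (-1.6667)·(2.5) + (2.3333)·(-3.5)) / 5 = -21/5 = -4.2
  s[A,C] = ((-1.6667)·(-4) + (0.3333)·(3) + (1.3333)·(2) + (-0.6667)·(3) + (-1.6667)·(-4) + (2.3333)·(0)) / 5 = 15/5 = 3
  s[B,B] = ((1.5)·(1.5) + (-1.5)·(-1.5) + (-2.5)·(-2.5) + (3.5)·(3.5) + (2.5)·(2.5) + (-3.5)·(-3.5)) / 5 = 41.5/5 = 8.3
  s[B,C] = ((1.5)·(-4) + (-1.5)·(3) + (-2.5)·(2) + (3.5)·(3) + (2.5)·(-4) + (-3.5)·(0)) / 5 = -15/5 = -3
  s[C,C] = ((-4)·(-4) + (3)·(3) + (2)·(2) + (3)·(3) + (-4)·(-4) + (0)·(0)) / 5 = 54/5 = 10.8
  Sample standard deviations s_i = √(s[i,i]):
  s(A) = √(2.6667) = 1.633
  s(B) = √(8.3) = 2.881
  s(C) = √(10.8) = 3.2863

Step 3 — r_{ij} = s_{ij} / (s_i · s_j):
  r[A,A] = 1 (diagonal).
  r[A,B] = -4.2 / (1.633 · 2.881) = -4.2 / 4.7046 = -0.8927
  r[A,C] = 3 / (1.633 · 3.2863) = 3 / 5.3666 = 0.559
  r[B,B] = 1 (diagonal).
  r[B,C] = -3 / (2.881 · 3.2863) = -3 / 9.4678 = -0.3169
  r[C,C] = 1 (diagonal).

R is symmetric with unit diagonal. Assembling:

R = [[1, -0.8927, 0.559],
 [-0.8927, 1, -0.3169],
 [0.559, -0.3169, 1]]


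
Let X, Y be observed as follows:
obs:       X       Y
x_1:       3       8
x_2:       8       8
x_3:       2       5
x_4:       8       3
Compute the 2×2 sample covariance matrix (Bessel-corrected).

Step 1 — column means:
  mean(X) = (3 + 8 + 2 + 8) / 4 = 21/4 = 5.25
  mean(Y) = (8 + 8 + 5 + 3) / 4 = 24/4 = 6

Step 2 — sample covariance S[i,j] = (1/(n-1)) · Σ_k (x_{k,i} - mean_i) · (x_{k,j} - mean_j), with n-1 = 3.
  S[X,X] = ((-2.25)·(-2.25) + (2.75)·(2.75) + (-3.25)·(-3.25) + (2.75)·(2.75)) / 3 = 30.75/3 = 10.25
  S[X,Y] = ((-2.25)·(2) + (2.75)·(2) + (-3.25)·(-1) + (2.75)·(-3)) / 3 = -4/3 = -1.3333
  S[Y,Y] = ((2)·(2) + (2)·(2) + (-1)·(-1) + (-3)·(-3)) / 3 = 18/3 = 6

S is symmetric (S[j,i] = S[i,j]). Assembling:

S = [[10.25, -1.3333],
 [-1.3333, 6]]


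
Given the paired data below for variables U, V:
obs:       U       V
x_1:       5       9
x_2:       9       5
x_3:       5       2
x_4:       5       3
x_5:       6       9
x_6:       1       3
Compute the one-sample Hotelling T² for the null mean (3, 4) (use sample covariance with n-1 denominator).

Step 1 — sample mean vector:
  mean(U) = (5 + 9 + 5 + 5 + 6 + 1) / 6 = 31/6 = 5.1667
  mean(V) = (9 + 5 + 2 + 3 + 9 + 3) / 6 = 31/6 = 5.1667
  x̄ = (5.1667, 5.1667),  deviation x̄ - mu_0 = (5.1667, 5.1667) - (3, 4) = (2.1667, 1.1667).

Step 2 — sample covariance matrix, S[i,j] = (1/(n-1)) · Σ_k (x_{k,i} - mean_i) · (x_{k,j} - mean_j), divisor n-1 = 5:
  S[U,U] = ((-0.1667)·(-0.1667) + (3.8333)·(3.8333) + (-0.1667)·(-0.1667) + (-0.1667)·(-0.1667) + (0.8333)·(0.8333) + (-4.1667)·(-4.1667)) / 5 = 32.8333/5 = 6.5667
  S[U,V] = ((-0.1667)·(3.8333) + (3.8333)·(-0.1667) + (-0.1667)·(-3.1667) + (-0.1667)·(-2.1667) + (0.8333)·(3.8333) + (-4.1667)·(-2.1667)) / 5 = 11.8333/5 = 2.3667
  S[V,V] = ((3.8333)·(3.8333) + (-0.1667)·(-0.1667) + (-3.1667)·(-3.1667) + (-2.1667)·(-2.1667) + (3.8333)·(3.8333) + (-2.1667)·(-2.1667)) / 5 = 48.8333/5 = 9.7667
  S = [[6.5667, 2.3667],
 [2.3667, 9.7667]].

Step 3 — invert S. det(S) = 6.5667·9.7667 - (2.3667)² = 58.5333.
  S^{-1} = (1/det) · [[d, -b], [-b, a]] = [[0.1669, -0.0404],
 [-0.0404, 0.1122]].

Step 4 — quadratic form (x̄ - mu_0)^T · S^{-1} · (x̄ - mu_0):
  S^{-1} · (x̄ - mu_0) = (0.3144, 0.0433),
  (x̄ - mu_0)^T · [...] = (2.1667)·(0.3144) + (1.1667)·(0.0433) = 0.7316.

Step 5 — scale by n: T² = 6 · 0.7316 = 4.3895.

T² ≈ 4.3895


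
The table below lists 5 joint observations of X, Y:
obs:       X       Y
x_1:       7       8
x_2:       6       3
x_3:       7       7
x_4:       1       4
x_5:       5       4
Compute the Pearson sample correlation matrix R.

Step 1 — column means:
  mean(X) = (7 + 6 + 7 + 1 + 5) / 5 = 26/5 = 5.2
  mean(Y) = (8 + 3 + 7 + 4 + 4) / 5 = 26/5 = 5.2

Step 2 — sample variances and covariances s[i,j] = (1/(n-1)) · Σ_k (x_{k,i} - mean_i) · (x_{k,j} - mean_j), with n-1 = 4:
  s[X,X] = ((1.8)·(1.8) + (0.8)·(0.8) + (1.8)·(1.8) + (-4.2)·(-4.2) + (-0.2)·(-0.2)) / 4 = 24.8/4 = 6.2
  s[X,Y] = ((1.8)·(2.8) + (0.8)·(-2.2) + (1.8)·(1.8) + (-4.2)·(-1.2) + (-0.2)·(-1.2)) / 4 = 11.8/4 = 2.95
  s[Y,Y] = ((2.8)·(2.8) + (-2.2)·(-2.2) + (1.8)·(1.8) + (-1.2)·(-1.2) + (-1.2)·(-1.2)) / 4 = 18.8/4 = 4.7
  Sample standard deviations s_i = √(s[i,i]):
  s(X) = √(6.2) = 2.49
  s(Y) = √(4.7) = 2.1679

Step 3 — r_{ij} = s_{ij} / (s_i · s_j):
  r[X,X] = 1 (diagonal).
  r[X,Y] = 2.95 / (2.49 · 2.1679) = 2.95 / 5.3981 = 0.5465
  r[Y,Y] = 1 (diagonal).

R is symmetric with unit diagonal. Assembling:

R = [[1, 0.5465],
 [0.5465, 1]]


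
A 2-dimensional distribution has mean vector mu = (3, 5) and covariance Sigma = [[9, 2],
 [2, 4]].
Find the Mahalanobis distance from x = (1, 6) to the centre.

Step 1 — centre the observation: (x - mu) = (-2, 1).

Step 2 — invert Sigma. det(Sigma) = 9·4 - (2)² = 32.
  Sigma^{-1} = (1/det) · [[d, -b], [-b, a]] = [[0.125, -0.0625],
 [-0.0625, 0.2812]].

Step 3 — form the quadratic (x - mu)^T · Sigma^{-1} · (x - mu):
  Sigma^{-1} · (x - mu) = (-0.3125, 0.4062).
  (x - mu)^T · [Sigma^{-1} · (x - mu)] = (-2)·(-0.3125) + (1)·(0.4062) = 1.0312.

Step 4 — take square root: d = √(1.0312) ≈ 1.0155.

d(x, mu) = √(1.0312) ≈ 1.0155


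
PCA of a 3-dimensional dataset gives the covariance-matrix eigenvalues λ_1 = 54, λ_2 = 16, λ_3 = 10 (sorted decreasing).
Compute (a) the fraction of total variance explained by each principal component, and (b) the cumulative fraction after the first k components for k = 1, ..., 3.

Step 1 — total variance = trace(Sigma) = Σ λ_i = 54 + 16 + 10 = 80.

Step 2 — fraction explained by component i = λ_i / Σ λ:
  PC1: 54/80 = 0.675
  PC2: 16/80 = 0.2
  PC3: 10/80 = 0.125

Step 3 — cumulative fraction after k components = (λ_1 + ... + λ_k) / Σ λ:
  k = 1: 54/80 = 0.675
  k = 2: (54 + 16)/80 = 70/80 = 0.875
  k = 3: (54 + 16 + 10)/80 = 80/80 = 1

Summary (fraction, with percent):

explained: PC1 0.675 (67.5%), PC2 0.2 (20%), PC3 0.125 (12.5%);  cumulative: 0.675, 0.875, 1


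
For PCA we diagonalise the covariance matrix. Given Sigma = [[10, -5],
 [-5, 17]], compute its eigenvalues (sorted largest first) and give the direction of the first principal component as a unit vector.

Step 1 — characteristic polynomial of 2×2 Sigma:
  det(Sigma - λI) = λ² - trace · λ + det = 0.
  trace = 10 + 17 = 27, det = 10·17 - (-5)² = 145.
Step 2 — discriminant:
  Δ = trace² - 4·det = 729 - 580 = 149.
Step 3 — eigenvalues:
  λ = (trace ± √Δ)/2 = (27 ± 12.2066)/2,
  λ_1 = 19.6033,  λ_2 = 7.3967.

Step 4 — unit eigenvector for λ_1: solve (Sigma - λ_1 I)v = 0. First row:
  (10 - 19.6033)·v_x + (-5)·v_y = 0, i.e. (-9.6033)·v_x + (-5)·v_y = 0,
  so v ∝ (b, λ_1 - a) = (-5, 9.6033); multiply by -1 so the first entry is positive: u = (5, -9.6033).
  ||u|| = √((5)² + (-9.6033)²) = √(117.2229) ≈ 10.827,
  v_1 = u/||u|| ≈ (0.4618, -0.887) (||v_1|| = 1).

λ_1 = 19.6033,  λ_2 = 7.3967;  v_1 ≈ (0.4618, -0.887)


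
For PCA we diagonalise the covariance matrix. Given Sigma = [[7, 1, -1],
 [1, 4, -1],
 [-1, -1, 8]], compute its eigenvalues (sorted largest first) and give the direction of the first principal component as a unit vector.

Step 1 — characteristic polynomial p(λ) = det(λI - Sigma) = λ³ - tr·λ² + c_1·λ - det, where tr = trace, c_1 = sum of the principal 2×2 minors, det = det(Sigma):
  tr = 7 + 4 + 8 = 19,
  c_1 = (7·4 - (1)²) + (7·8 - (-1)²) + (4·8 - (-1)²) = 27 + 55 + 31 = 113,
  det = 7·(4·8 - (-1)²) - (1)·((1)·8 - (-1)·(-1)) + (-1)·((1)·(-1) - 4·(-1)) = 7·(31) - (1)·(7) + (-1)·(3) = 207.
  So p(λ) = λ³ - 19λ² + 113λ - 207.
Step 2 — look for an integer root (rational root theorem: any rational root is an integer divisor of 207). Testing λ = 9:
  p(9) = 729 - 1539 + 1017 - 207 = 0  ✓
  Dividing out (λ - 9): p(λ) = (λ - 9)(λ² - 10λ + 23).
Step 3 — remaining eigenvalues from the quadratic λ² - 10λ + 23 = 0:
  Δ = 10² - 4·23 = 100 - 92 = 8,  λ = (10 ± √8)/2 = (10 ± 2.8284)/2 ≈ 6.4142 or 3.5858.
  Sorted: λ_1 = 9,  λ_2 = 6.4142,  λ_3 = 3.5858  (check: sum = 19 = tr ✓).

Step 4 — unit eigenvector for λ_1 = 9: v spans the null space of (Sigma - λ_1 I), whose rows are
  r_1 = (-2, 1, -1),  r_2 = (1, -5, -1),  r_3 = (-1, -1, -1).
  v is orthogonal to every row, so take v ∝ r_1 × r_2 = ((1)·(-1) - (-1)·(-5), (-1)·(1) - (-2)·(-1), (-2)·(-5) - (1)·(1)) = (-6, -3, 9).
  Rescale (divide by 3; multiply by -1 so the first nonzero entry is positive): u = (2, 1, -3).
  ||u|| = √((2)² + (1)² + (-3)²) = √(14) ≈ 3.7417,  v_1 = u/||u|| ≈ (0.5345, 0.2673, -0.8018) (||v_1|| = 1).

λ_1 = 9,  λ_2 = 6.4142,  λ_3 = 3.5858;  v_1 ≈ (0.5345, 0.2673, -0.8018)


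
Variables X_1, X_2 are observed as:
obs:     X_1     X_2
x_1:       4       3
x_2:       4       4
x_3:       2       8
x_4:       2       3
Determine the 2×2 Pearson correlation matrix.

Step 1 — column means:
  mean(X_1) = (4 + 4 + 2 + 2) / 4 = 12/4 = 3
  mean(X_2) = (3 + 4 + 8 + 3) / 4 = 18/4 = 4.5

Step 2 — sample variances and covariances s[i,j] = (1/(n-1)) · Σ_k (x_{k,i} - mean_i) · (x_{k,j} - mean_j), with n-1 = 3:
  s[X_1,X_1] = ((1)·(1) + (1)·(1) + (-1)·(-1) + (-1)·(-1)) / 3 = 4/3 = 1.3333
  s[X_1,X_2] = ((1)·(-1.5) + (1)·(-0.5) + (-1)·(3.5) + (-1)·(-1.5)) / 3 = -4/3 = -1.3333
  s[X_2,X_2] = ((-1.5)·(-1.5) + (-0.5)·(-0.5) + (3.5)·(3.5) + (-1.5)·(-1.5)) / 3 = 17/3 = 5.6667
  Sample standard deviations s_i = √(s[i,i]):
  s(X_1) = √(1.3333) = 1.1547
  s(X_2) = √(5.6667) = 2.3805

Step 3 — r_{ij} = s_{ij} / (s_i · s_j):
  r[X_1,X_1] = 1 (diagonal).
  r[X_1,X_2] = -1.3333 / (1.1547 · 2.3805) = -1.3333 / 2.7487 = -0.4851
  r[X_2,X_2] = 1 (diagonal).

R is symmetric with unit diagonal. Assembling:

R = [[1, -0.4851],
 [-0.4851, 1]]


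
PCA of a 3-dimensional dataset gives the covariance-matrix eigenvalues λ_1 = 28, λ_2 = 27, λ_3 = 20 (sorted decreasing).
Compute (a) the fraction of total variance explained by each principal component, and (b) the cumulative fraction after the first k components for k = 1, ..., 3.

Step 1 — total variance = trace(Sigma) = Σ λ_i = 28 + 27 + 20 = 75.

Step 2 — fraction explained by component i = λ_i / Σ λ:
  PC1: 28/75 = 0.3733
  PC2: 27/75 = 0.36
  PC3: 20/75 = 0.2667

Step 3 — cumulative fraction after k components = (λ_1 + ... + λ_k) / Σ λ:
  k = 1: 28/75 = 0.3733
  k = 2: (28 + 27)/75 = 55/75 = 0.7333
  k = 3: (28 + 27 + 20)/75 = 75/75 = 1

Summary (fraction, with percent):

explained: PC1 0.3733 (37.33%), PC2 0.36 (36%), PC3 0.2667 (26.67%);  cumulative: 0.3733, 0.7333, 1


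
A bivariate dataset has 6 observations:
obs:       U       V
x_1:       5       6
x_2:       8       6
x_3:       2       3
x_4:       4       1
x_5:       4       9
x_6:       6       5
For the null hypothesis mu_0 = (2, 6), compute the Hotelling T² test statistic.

Step 1 — sample mean vector:
  mean(U) = (5 + 8 + 2 + 4 + 4 + 6) / 6 = 29/6 = 4.8333
  mean(V) = (6 + 6 + 3 + 1 + 9 + 5) / 6 = 30/6 = 5
  x̄ = (4.8333, 5),  deviation x̄ - mu_0 = (4.8333, 5) - (2, 6) = (2.8333, -1).

Step 2 — sample covariance matrix, S[i,j] = (1/(n-1)) · Σ_k (x_{k,i} - mean_i) · (x_{k,j} - mean_j), divisor n-1 = 5:
  S[U,U] = ((0.1667)·(0.1667) + (3.1667)·(3.1667) + (-2.8333)·(-2.8333) + (-0.8333)·(-0.8333) + (-0.8333)·(-0.8333) + (1.1667)·(1.1667)) / 5 = 20.8333/5 = 4.1667
  S[U,V] = ((0.1667)·(1) + (3.1667)·(1) + (-2.8333)·(-2) + (-0.8333)·(-4) + (-0.8333)·(4) + (1.1667)·(0)) / 5 = 9/5 = 1.8
  S[V,V] = ((1)·(1) + (1)·(1) + (-2)·(-2) + (-4)·(-4) + (4)·(4) + (0)·(0)) / 5 = 38/5 = 7.6
  S = [[4.1667, 1.8],
 [1.8, 7.6]].

Step 3 — invert S. det(S) = 4.1667·7.6 - (1.8)² = 28.4267.
  S^{-1} = (1/det) · [[d, -b], [-b, a]] = [[0.2674, -0.0633],
 [-0.0633, 0.1466]].

Step 4 — quadratic form (x̄ - mu_0)^T · S^{-1} · (x̄ - mu_0):
  S^{-1} · (x̄ - mu_0) = (0.8208, -0.326),
  (x̄ - mu_0)^T · [...] = (2.8333)·(0.8208) + (-1)·(-0.326) = 2.6517.

Step 5 — scale by n: T² = 6 · 2.6517 = 15.9099.

T² ≈ 15.9099


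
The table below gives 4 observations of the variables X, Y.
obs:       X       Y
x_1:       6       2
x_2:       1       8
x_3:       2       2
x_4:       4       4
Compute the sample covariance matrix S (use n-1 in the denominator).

Step 1 — column means:
  mean(X) = (6 + 1 + 2 + 4) / 4 = 13/4 = 3.25
  mean(Y) = (2 + 8 + 2 + 4) / 4 = 16/4 = 4

Step 2 — sample covariance S[i,j] = (1/(n-1)) · Σ_k (x_{k,i} - mean_i) · (x_{k,j} - mean_j), with n-1 = 3.
  S[X,X] = ((2.75)·(2.75) + (-2.25)·(-2.25) + (-1.25)·(-1.25) + (0.75)·(0.75)) / 3 = 14.75/3 = 4.9167
  S[X,Y] = ((2.75)·(-2) + (-2.25)·(4) + (-1.25)·(-2) + (0.75)·(0)) / 3 = -12/3 = -4
  S[Y,Y] = ((-2)·(-2) + (4)·(4) + (-2)·(-2) + (0)·(0)) / 3 = 24/3 = 8

S is symmetric (S[j,i] = S[i,j]). Assembling:

S = [[4.9167, -4],
 [-4, 8]]


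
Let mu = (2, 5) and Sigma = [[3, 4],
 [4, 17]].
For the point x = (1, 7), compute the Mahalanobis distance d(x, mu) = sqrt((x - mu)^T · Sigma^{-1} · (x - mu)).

Step 1 — centre the observation: (x - mu) = (-1, 2).

Step 2 — invert Sigma. det(Sigma) = 3·17 - (4)² = 35.
  Sigma^{-1} = (1/det) · [[d, -b], [-b, a]] = [[0.4857, -0.1143],
 [-0.1143, 0.0857]].

Step 3 — form the quadratic (x - mu)^T · Sigma^{-1} · (x - mu):
  Sigma^{-1} · (x - mu) = (-0.7143, 0.2857).
  (x - mu)^T · [Sigma^{-1} · (x - mu)] = (-1)·(-0.7143) + (2)·(0.2857) = 1.2857.

Step 4 — take square root: d = √(1.2857) ≈ 1.1339.

d(x, mu) = √(1.2857) ≈ 1.1339


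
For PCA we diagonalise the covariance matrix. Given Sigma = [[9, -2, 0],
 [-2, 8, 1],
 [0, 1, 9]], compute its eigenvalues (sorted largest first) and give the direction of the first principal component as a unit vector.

Step 1 — characteristic polynomial p(λ) = det(λI - Sigma) = λ³ - tr·λ² + c_1·λ - det, where tr = trace, c_1 = sum of the principal 2×2 minors, det = det(Sigma):
  tr = 9 + 8 + 9 = 26,
  c_1 = (9·8 - (-2)²) + (9·9 - (0)²) + (8·9 - (1)²) = 68 + 81 + 71 = 220,
  det = 9·(8·9 - (1)²) - (-2)·((-2)·9 - (1)·(0)) + (0)·((-2)·(1) - 8·(0)) = 9·(71) - (-2)·(-18) + (0)·(-2) = 603.
  So p(λ) = λ³ - 26λ² + 220λ - 603.
Step 2 — look for an integer root (rational root theorem: any rational root is an integer divisor of 603). Testing λ = 9:
  p(9) = 729 - 2106 + 1980 - 603 = 0  ✓
  Dividing out (λ - 9): p(λ) = (λ - 9)(λ² - 17λ + 67).
Step 3 — remaining eigenvalues from the quadratic λ² - 17λ + 67 = 0:
  Δ = 17² - 4·67 = 289 - 268 = 21,  λ = (17 ± √21)/2 = (17 ± 4.5826)/2 ≈ 10.7913 or 6.2087.
  Sorted: λ_1 = 10.7913,  λ_2 = 9,  λ_3 = 6.2087  (check: sum = 26 = tr ✓).

Step 4 — unit eigenvector for λ_1 ≈ 10.7913: v spans the null space of (Sigma - λ_1 I), whose rows are
  r_1 = (-1.7913, -2, 0),  r_2 = (-2, -2.7913, 1),  r_3 = (0, 1, -1.7913).
  v is orthogonal to every row, so take v ∝ r_1 × r_2 = ((-2)·(1) - (0)·(-2.7913), (0)·(-2) - (-1.7913)·(1), (-1.7913)·(-2.7913) - (-2)·(-2)) ≈ (-2, 1.7913, 1).
  Rescale (multiply by -1 so the first nonzero entry is positive): u = (2, -1.7913, -1).
  ||u|| = √((2)² + (-1.7913)² + (-1)²) = √(8.2087) ≈ 2.8651,  v_1 = u/||u|| ≈ (0.6981, -0.6252, -0.349) (||v_1|| = 1).

λ_1 = 10.7913,  λ_2 = 9,  λ_3 = 6.2087;  v_1 ≈ (0.6981, -0.6252, -0.349)


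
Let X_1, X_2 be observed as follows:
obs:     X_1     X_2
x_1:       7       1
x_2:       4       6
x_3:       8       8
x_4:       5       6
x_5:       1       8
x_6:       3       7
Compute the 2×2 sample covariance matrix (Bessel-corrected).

Step 1 — column means:
  mean(X_1) = (7 + 4 + 8 + 5 + 1 + 3) / 6 = 28/6 = 4.6667
  mean(X_2) = (1 + 6 + 8 + 6 + 8 + 7) / 6 = 36/6 = 6

Step 2 — sample covariance S[i,j] = (1/(n-1)) · Σ_k (x_{k,i} - mean_i) · (x_{k,j} - mean_j), with n-1 = 5.
  S[X_1,X_1] = ((2.3333)·(2.3333) + (-0.6667)·(-0.6667) + (3.3333)·(3.3333) + (0.3333)·(0.3333) + (-3.6667)·(-3.6667) + (-1.6667)·(-1.6667)) / 5 = 33.3333/5 = 6.6667
  S[X_1,X_2] = ((2.3333)·(-5) + (-0.6667)·(0) + (3.3333)·(2) + (0.3333)·(0) + (-3.6667)·(2) + (-1.6667)·(1)) / 5 = -14/5 = -2.8
  S[X_2,X_2] = ((-5)·(-5) + (0)·(0) + (2)·(2) + (0)·(0) + (2)·(2) + (1)·(1)) / 5 = 34/5 = 6.8

S is symmetric (S[j,i] = S[i,j]). Assembling:

S = [[6.6667, -2.8],
 [-2.8, 6.8]]


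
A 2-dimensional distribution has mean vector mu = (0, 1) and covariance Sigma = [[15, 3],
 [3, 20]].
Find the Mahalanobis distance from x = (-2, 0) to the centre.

Step 1 — centre the observation: (x - mu) = (-2, -1).

Step 2 — invert Sigma. det(Sigma) = 15·20 - (3)² = 291.
  Sigma^{-1} = (1/det) · [[d, -b], [-b, a]] = [[0.0687, -0.0103],
 [-0.0103, 0.0515]].

Step 3 — form the quadratic (x - mu)^T · Sigma^{-1} · (x - mu):
  Sigma^{-1} · (x - mu) = (-0.1271, -0.0309).
  (x - mu)^T · [Sigma^{-1} · (x - mu)] = (-2)·(-0.1271) + (-1)·(-0.0309) = 0.2852.

Step 4 — take square root: d = √(0.2852) ≈ 0.5341.

d(x, mu) = √(0.2852) ≈ 0.5341


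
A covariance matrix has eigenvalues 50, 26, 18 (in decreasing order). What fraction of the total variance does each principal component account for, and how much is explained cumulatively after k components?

Step 1 — total variance = trace(Sigma) = Σ λ_i = 50 + 26 + 18 = 94.

Step 2 — fraction explained by component i = λ_i / Σ λ:
  PC1: 50/94 = 0.5319
  PC2: 26/94 = 0.2766
  PC3: 18/94 = 0.1915

Step 3 — cumulative fraction after k components = (λ_1 + ... + λ_k) / Σ λ:
  k = 1: 50/94 = 0.5319
  k = 2: (50 + 26)/94 = 76/94 = 0.8085
  k = 3: (50 + 26 + 18)/94 = 94/94 = 1

Summary (fraction, with percent):

explained: PC1 0.5319 (53.19%), PC2 0.2766 (27.66%), PC3 0.1915 (19.15%);  cumulative: 0.5319, 0.8085, 1


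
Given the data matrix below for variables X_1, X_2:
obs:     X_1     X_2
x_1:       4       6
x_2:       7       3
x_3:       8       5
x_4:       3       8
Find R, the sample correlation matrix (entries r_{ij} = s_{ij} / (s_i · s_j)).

Step 1 — column means:
  mean(X_1) = (4 + 7 + 8 + 3) / 4 = 22/4 = 5.5
  mean(X_2) = (6 + 3 + 5 + 8) / 4 = 22/4 = 5.5

Step 2 — sample variances and covariances s[i,j] = (1/(n-1)) · Σ_k (x_{k,i} - mean_i) · (x_{k,j} - mean_j), with n-1 = 3:
  s[X_1,X_1] = ((-1.5)·(-1.5) + (1.5)·(1.5) + (2.5)·(2.5) + (-2.5)·(-2.5)) / 3 = 17/3 = 5.6667
  s[X_1,X_2] = ((-1.5)·(0.5) + (1.5)·(-2.5) + (2.5)·(-0.5) + (-2.5)·(2.5)) / 3 = -12/3 = -4
  s[X_2,X_2] = ((0.5)·(0.5) + (-2.5)·(-2.5) + (-0.5)·(-0.5) + (2.5)·(2.5)) / 3 = 13/3 = 4.3333
  Sample standard deviations s_i = √(s[i,i]):
  s(X_1) = √(5.6667) = 2.3805
  s(X_2) = √(4.3333) = 2.0817

Step 3 — r_{ij} = s_{ij} / (s_i · s_j):
  r[X_1,X_1] = 1 (diagonal).
  r[X_1,X_2] = -4 / (2.3805 · 2.0817) = -4 / 4.9554 = -0.8072
  r[X_2,X_2] = 1 (diagonal).

R is symmetric with unit diagonal. Assembling:

R = [[1, -0.8072],
 [-0.8072, 1]]


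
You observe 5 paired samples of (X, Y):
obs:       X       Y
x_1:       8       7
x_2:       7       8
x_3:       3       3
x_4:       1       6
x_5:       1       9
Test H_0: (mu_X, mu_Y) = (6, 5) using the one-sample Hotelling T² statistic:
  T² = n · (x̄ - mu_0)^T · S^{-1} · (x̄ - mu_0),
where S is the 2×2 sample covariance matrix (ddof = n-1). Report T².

Step 1 — sample mean vector:
  mean(X) = (8 + 7 + 3 + 1 + 1) / 5 = 20/5 = 4
  mean(Y) = (7 + 8 + 3 + 6 + 9) / 5 = 33/5 = 6.6
  x̄ = (4, 6.6),  deviation x̄ - mu_0 = (4, 6.6) - (6, 5) = (-2, 1.6).

Step 2 — sample covariance matrix, S[i,j] = (1/(n-1)) · Σ_k (x_{k,i} - mean_i) · (x_{k,j} - mean_j), divisor n-1 = 4:
  S[X,X] = ((4)·(4) + (3)·(3) + (-1)·(-1) + (-3)·(-3) + (-3)·(-3)) / 4 = 44/4 = 11
  S[X,Y] = ((4)·(0.4) + (3)·(1.4) + (-1)·(-3.6) + (-3)·(-0.6) + (-3)·(2.4)) / 4 = 4/4 = 1
  S[Y,Y] = ((0.4)·(0.4) + (1.4)·(1.4) + (-3.6)·(-3.6) + (-0.6)·(-0.6) + (2.4)·(2.4)) / 4 = 21.2/4 = 5.3
  S = [[11, 1],
 [1, 5.3]].

Step 3 — invert S. det(S) = 11·5.3 - (1)² = 57.3.
  S^{-1} = (1/det) · [[d, -b], [-b, a]] = [[0.0925, -0.0175],
 [-0.0175, 0.192]].

Step 4 — quadratic form (x̄ - mu_0)^T · S^{-1} · (x̄ - mu_0):
  S^{-1} · (x̄ - mu_0) = (-0.2129, 0.3421),
  (x̄ - mu_0)^T · [...] = (-2)·(-0.2129) + (1.6)·(0.3421) = 0.9731.

Step 5 — scale by n: T² = 5 · 0.9731 = 4.8656.

T² ≈ 4.8656


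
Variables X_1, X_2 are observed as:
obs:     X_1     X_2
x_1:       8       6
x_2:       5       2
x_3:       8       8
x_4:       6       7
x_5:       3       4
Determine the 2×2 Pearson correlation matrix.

Step 1 — column means:
  mean(X_1) = (8 + 5 + 8 + 6 + 3) / 5 = 30/5 = 6
  mean(X_2) = (6 + 2 + 8 + 7 + 4) / 5 = 27/5 = 5.4

Step 2 — sample variances and covariances s[i,j] = (1/(n-1)) · Σ_k (x_{k,i} - mean_i) · (x_{k,j} - mean_j), with n-1 = 4:
  s[X_1,X_1] = ((2)·(2) + (-1)·(-1) + (2)·(2) + (0)·(0) + (-3)·(-3)) / 4 = 18/4 = 4.5
  s[X_1,X_2] = ((2)·(0.6) + (-1)·(-3.4) + (2)·(2.6) + (0)·(1.6) + (-3)·(-1.4)) / 4 = 14/4 = 3.5
  s[X_2,X_2] = ((0.6)·(0.6) + (-3.4)·(-3.4) + (2.6)·(2.6) + (1.6)·(1.6) + (-1.4)·(-1.4)) / 4 = 23.2/4 = 5.8
  Sample standard deviations s_i = √(s[i,i]):
  s(X_1) = √(4.5) = 2.1213
  s(X_2) = √(5.8) = 2.4083

Step 3 — r_{ij} = s_{ij} / (s_i · s_j):
  r[X_1,X_1] = 1 (diagonal).
  r[X_1,X_2] = 3.5 / (2.1213 · 2.4083) = 3.5 / 5.1088 = 0.6851
  r[X_2,X_2] = 1 (diagonal).

R is symmetric with unit diagonal. Assembling:

R = [[1, 0.6851],
 [0.6851, 1]]


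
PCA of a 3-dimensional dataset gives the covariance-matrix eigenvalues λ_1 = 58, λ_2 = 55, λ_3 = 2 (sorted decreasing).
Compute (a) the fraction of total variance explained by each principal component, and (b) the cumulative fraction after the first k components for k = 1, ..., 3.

Step 1 — total variance = trace(Sigma) = Σ λ_i = 58 + 55 + 2 = 115.

Step 2 — fraction explained by component i = λ_i / Σ λ:
  PC1: 58/115 = 0.5043
  PC2: 55/115 = 0.4783
  PC3: 2/115 = 0.0174

Step 3 — cumulative fraction after k components = (λ_1 + ... + λ_k) / Σ λ:
  k = 1: 58/115 = 0.5043
  k = 2: (58 + 55)/115 = 113/115 = 0.9826
  k = 3: (58 + 55 + 2)/115 = 115/115 = 1

Summary (fraction, with percent):

explained: PC1 0.5043 (50.43%), PC2 0.4783 (47.83%), PC3 0.0174 (1.74%);  cumulative: 0.5043, 0.9826, 1


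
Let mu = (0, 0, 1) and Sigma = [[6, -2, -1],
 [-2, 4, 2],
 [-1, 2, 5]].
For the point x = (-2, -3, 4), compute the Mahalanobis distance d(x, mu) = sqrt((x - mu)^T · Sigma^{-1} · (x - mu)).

Step 1 — centre the observation: (x - mu) = (-2, -3, 3).

Step 2 — invert Sigma (cofactor / det for 3×3, or solve directly):
  Sigma^{-1} = [[0.2, 0.1, 0],
 [0.1, 0.3625, -0.125],
 [0, -0.125, 0.25]].

Step 3 — form the quadratic (x - mu)^T · Sigma^{-1} · (x - mu):
  Sigma^{-1} · (x - mu) = (-0.7, -1.6625, 1.125).
  (x - mu)^T · [Sigma^{-1} · (x - mu)] = (-2)·(-0.7) + (-3)·(-1.6625) + (3)·(1.125) = 9.7625.

Step 4 — take square root: d = √(9.7625) ≈ 3.1245.

d(x, mu) = √(9.7625) ≈ 3.1245


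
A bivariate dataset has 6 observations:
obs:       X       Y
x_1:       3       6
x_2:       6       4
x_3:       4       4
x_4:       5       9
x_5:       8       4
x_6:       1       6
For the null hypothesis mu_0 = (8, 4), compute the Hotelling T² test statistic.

Step 1 — sample mean vector:
  mean(X) = (3 + 6 + 4 + 5 + 8 + 1) / 6 = 27/6 = 4.5
  mean(Y) = (6 + 4 + 4 + 9 + 4 + 6) / 6 = 33/6 = 5.5
  x̄ = (4.5, 5.5),  deviation x̄ - mu_0 = (4.5, 5.5) - (8, 4) = (-3.5, 1.5).

Step 2 — sample covariance matrix, S[i,j] = (1/(n-1)) · Σ_k (x_{k,i} - mean_i) · (x_{k,j} - mean_j), divisor n-1 = 5:
  S[X,X] = ((-1.5)·(-1.5) + (1.5)·(1.5) + (-0.5)·(-0.5) + (0.5)·(0.5) + (3.5)·(3.5) + (-3.5)·(-3.5)) / 5 = 29.5/5 = 5.9
  S[X,Y] = ((-1.5)·(0.5) + (1.5)·(-1.5) + (-0.5)·(-1.5) + (0.5)·(3.5) + (3.5)·(-1.5) + (-3.5)·(0.5)) / 5 = -7.5/5 = -1.5
  S[Y,Y] = ((0.5)·(0.5) + (-1.5)·(-1.5) + (-1.5)·(-1.5) + (3.5)·(3.5) + (-1.5)·(-1.5) + (0.5)·(0.5)) / 5 = 19.5/5 = 3.9
  S = [[5.9, -1.5],
 [-1.5, 3.9]].

Step 3 — invert S. det(S) = 5.9·3.9 - (-1.5)² = 20.76.
  S^{-1} = (1/det) · [[d, -b], [-b, a]] = [[0.1879, 0.0723],
 [0.0723, 0.2842]].

Step 4 — quadratic form (x̄ - mu_0)^T · S^{-1} · (x̄ - mu_0):
  S^{-1} · (x̄ - mu_0) = (-0.5491, 0.1734),
  (x̄ - mu_0)^T · [...] = (-3.5)·(-0.5491) + (1.5)·(0.1734) = 2.1821.

Step 5 — scale by n: T² = 6 · 2.1821 = 13.0925.

T² ≈ 13.0925


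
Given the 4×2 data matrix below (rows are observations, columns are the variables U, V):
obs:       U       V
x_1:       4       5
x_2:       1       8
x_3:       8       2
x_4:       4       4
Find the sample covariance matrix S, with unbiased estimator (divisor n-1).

Step 1 — column means:
  mean(U) = (4 + 1 + 8 + 4) / 4 = 17/4 = 4.25
  mean(V) = (5 + 8 + 2 + 4) / 4 = 19/4 = 4.75

Step 2 — sample covariance S[i,j] = (1/(n-1)) · Σ_k (x_{k,i} - mean_i) · (x_{k,j} - mean_j), with n-1 = 3.
  S[U,U] = ((-0.25)·(-0.25) + (-3.25)·(-3.25) + (3.75)·(3.75) + (-0.25)·(-0.25)) / 3 = 24.75/3 = 8.25
  S[U,V] = ((-0.25)·(0.25) + (-3.25)·(3.25) + (3.75)·(-2.75) + (-0.25)·(-0.75)) / 3 = -20.75/3 = -6.9167
  S[V,V] = ((0.25)·(0.25) + (3.25)·(3.25) + (-2.75)·(-2.75) + (-0.75)·(-0.75)) / 3 = 18.75/3 = 6.25

S is symmetric (S[j,i] = S[i,j]). Assembling:

S = [[8.25, -6.9167],
 [-6.9167, 6.25]]


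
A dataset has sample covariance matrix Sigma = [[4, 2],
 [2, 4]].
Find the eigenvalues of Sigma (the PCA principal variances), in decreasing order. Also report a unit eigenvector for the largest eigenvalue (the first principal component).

Step 1 — characteristic polynomial of 2×2 Sigma:
  det(Sigma - λI) = λ² - trace · λ + det = 0.
  trace = 4 + 4 = 8, det = 4·4 - (2)² = 12.
Step 2 — discriminant:
  Δ = trace² - 4·det = 64 - 48 = 16.
Step 3 — eigenvalues:
  λ = (trace ± √Δ)/2 = (8 ± 4)/2,
  λ_1 = 6,  λ_2 = 2.

Step 4 — unit eigenvector for λ_1: solve (Sigma - λ_1 I)v = 0. First row:
  (4 - 6)·v_x + (2)·v_y = 0, i.e. (-2)·v_x + (2)·v_y = 0,
  so v ∝ (b, λ_1 - a) = (2, 2) = u.
  ||u|| = √((2)² + (2)²) = √(8) ≈ 2.8284,
  v_1 = u/||u|| ≈ (0.7071, 0.7071) (||v_1|| = 1).

λ_1 = 6,  λ_2 = 2;  v_1 ≈ (0.7071, 0.7071)


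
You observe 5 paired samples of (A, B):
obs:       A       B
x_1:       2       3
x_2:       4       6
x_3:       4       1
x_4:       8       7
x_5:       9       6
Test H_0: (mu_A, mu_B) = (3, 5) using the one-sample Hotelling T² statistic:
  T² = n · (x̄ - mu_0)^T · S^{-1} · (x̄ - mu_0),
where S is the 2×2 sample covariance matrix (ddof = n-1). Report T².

Step 1 — sample mean vector:
  mean(A) = (2 + 4 + 4 + 8 + 9) / 5 = 27/5 = 5.4
  mean(B) = (3 + 6 + 1 + 7 + 6) / 5 = 23/5 = 4.6
  x̄ = (5.4, 4.6),  deviation x̄ - mu_0 = (5.4, 4.6) - (3, 5) = (2.4, -0.4).

Step 2 — sample covariance matrix, S[i,j] = (1/(n-1)) · Σ_k (x_{k,i} - mean_i) · (x_{k,j} - mean_j), divisor n-1 = 4:
  S[A,A] = ((-3.4)·(-3.4) + (-1.4)·(-1.4) + (-1.4)·(-1.4) + (2.6)·(2.6) + (3.6)·(3.6)) / 4 = 35.2/4 = 8.8
  S[A,B] = ((-3.4)·(-1.6) + (-1.4)·(1.4) + (-1.4)·(-3.6) + (2.6)·(2.4) + (3.6)·(1.4)) / 4 = 19.8/4 = 4.95
  S[B,B] = ((-1.6)·(-1.6) + (1.4)·(1.4) + (-3.6)·(-3.6) + (2.4)·(2.4) + (1.4)·(1.4)) / 4 = 25.2/4 = 6.3
  S = [[8.8, 4.95],
 [4.95, 6.3]].

Step 3 — invert S. det(S) = 8.8·6.3 - (4.95)² = 30.9375.
  S^{-1} = (1/det) · [[d, -b], [-b, a]] = [[0.2036, -0.16],
 [-0.16, 0.2844]].

Step 4 — quadratic form (x̄ - mu_0)^T · S^{-1} · (x̄ - mu_0):
  S^{-1} · (x̄ - mu_0) = (0.5527, -0.4978),
  (x̄ - mu_0)^T · [...] = (2.4)·(0.5527) + (-0.4)·(-0.4978) = 1.5257.

Step 5 — scale by n: T² = 5 · 1.5257 = 7.6283.

T² ≈ 7.6283


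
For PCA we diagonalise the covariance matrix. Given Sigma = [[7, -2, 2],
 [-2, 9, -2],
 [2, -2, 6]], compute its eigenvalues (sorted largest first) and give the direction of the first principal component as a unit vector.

Step 1 — characteristic polynomial p(λ) = det(λI - Sigma) = λ³ - tr·λ² + c_1·λ - det, where tr = trace, c_1 = sum of the principal 2×2 minors, det = det(Sigma):
  tr = 7 + 9 + 6 = 22,
  c_1 = (7·9 - (-2)²) + (7·6 - (2)²) + (9·6 - (-2)²) = 59 + 38 + 50 = 147,
  det = 7·(9·6 - (-2)²) - (-2)·((-2)·6 - (-2)·(2)) + (2)·((-2)·(-2) - 9·(2)) = 7·(50) - (-2)·(-8) + (2)·(-14) = 306.
  So p(λ) = λ³ - 22λ² + 147λ - 306.
Step 2 — look for an integer root (rational root theorem: any rational root is an integer divisor of 306). Testing λ = 6:
  p(6) = 216 - 792 + 882 - 306 = 0  ✓
  Dividing out (λ - 6): p(λ) = (λ - 6)(λ² - 16λ + 51).
Step 3 — remaining eigenvalues from the quadratic λ² - 16λ + 51 = 0:
  Δ = 16² - 4·51 = 256 - 204 = 52,  λ = (16 ± √52)/2 = (16 ± 7.2111)/2 ≈ 11.6056 or 4.3944.
  Sorted: λ_1 = 11.6056,  λ_2 = 6,  λ_3 = 4.3944  (check: sum = 22 = tr ✓).

Step 4 — unit eigenvector for λ_1 ≈ 11.6056: v spans the null space of (Sigma - λ_1 I), whose rows are
  r_1 = (-4.6056, -2, 2),  r_2 = (-2, -2.6056, -2),  r_3 = (2, -2, -5.6056).
  v is orthogonal to every row, so take v ∝ r_1 × r_2 = ((-2)·(-2) - (2)·(-2.6056), (2)·(-2) - (-4.6056)·(-2), (-4.6056)·(-2.6056) - (-2)·(-2)) ≈ (9.2111, -13.2111, 8).
  Let u = (9.2111, -13.2111, 8).
  ||u|| = √((9.2111)² + (-13.2111)² + (8)²) = √(323.3776) ≈ 17.9827,  v_1 = u/||u|| ≈ (0.5122, -0.7347, 0.4449) (||v_1|| = 1).

λ_1 = 11.6056,  λ_2 = 6,  λ_3 = 4.3944;  v_1 ≈ (0.5122, -0.7347, 0.4449)
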